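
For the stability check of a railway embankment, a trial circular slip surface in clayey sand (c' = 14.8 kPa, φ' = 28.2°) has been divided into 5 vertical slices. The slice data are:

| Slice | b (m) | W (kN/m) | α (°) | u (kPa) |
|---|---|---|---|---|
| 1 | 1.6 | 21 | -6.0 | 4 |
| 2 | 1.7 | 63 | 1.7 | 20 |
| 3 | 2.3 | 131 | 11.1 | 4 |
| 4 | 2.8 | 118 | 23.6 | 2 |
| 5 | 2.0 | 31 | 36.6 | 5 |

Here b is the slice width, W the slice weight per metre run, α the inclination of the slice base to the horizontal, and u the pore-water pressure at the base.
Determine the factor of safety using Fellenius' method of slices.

FS = 3.47

Ordinary method of slices: FS = Σ[c'·Δl_i + (W_i cosα_i − u_i·Δl_i)·tanφ'] / Σ W_i sinα_i, with Δl_i = b_i / cosα_i.
Slice 1: Δl = 1.6/cos(-6.0°) = 1.609 m; N'_1 = 21·cos(-6.0°) − 4·1.609 = 14.4; c'Δl = 23.81; W sinα = -2.2
Slice 2: Δl = 1.7/cos1.7° = 1.701 m; N'_2 = 63·cos1.7° − 20·1.701 = 29.0; c'Δl = 25.17; W sinα = 1.9
Slice 3: Δl = 2.3/cos11.1° = 2.344 m; N'_3 = 131·cos11.1° − 4·2.344 = 119.2; c'Δl = 34.69; W sinα = 25.2
Slice 4: Δl = 2.8/cos23.6° = 3.056 m; N'_4 = 118·cos23.6° − 2·3.056 = 102.0; c'Δl = 45.22; W sinα = 47.2
Slice 5: Δl = 2.0/cos36.6° = 2.491 m; N'_5 = 31·cos36.6° − 5·2.491 = 12.4; c'Δl = 36.87; W sinα = 18.5
Σc'Δl = 165.8 kN/m; ΣN' = 277.0 kN/m; ΣW sinα = 90.6 kN/m
Resisting = 165.8 + 277.0·tan28.2° = 165.8 + 148.5 = 314.3 kN/m
FS = 314.3 / 90.6 = 3.468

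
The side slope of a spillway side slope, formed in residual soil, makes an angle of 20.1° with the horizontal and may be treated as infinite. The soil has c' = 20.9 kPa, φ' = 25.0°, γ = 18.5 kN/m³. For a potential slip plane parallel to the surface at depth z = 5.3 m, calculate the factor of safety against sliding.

FS = 1.93

For an infinite slope with a slip plane parallel to the surface (no pore pressure): FS = [c' + γz cos²β tanφ'] / [γz sinβ cosβ].
γz = 18.5·5.3 = 98.05 kN/m²
Numerator = 20.9 + 98.05·cos²20.1°·tan25.0° = 20.9 + 98.05·0.8819·0.4663 = 61.222 kPa
Denominator = 98.05·sin20.1°·cos20.1° = 98.05·0.3437·0.9391 = 31.644 kPa
FS = 61.222 / 31.644 = 1.935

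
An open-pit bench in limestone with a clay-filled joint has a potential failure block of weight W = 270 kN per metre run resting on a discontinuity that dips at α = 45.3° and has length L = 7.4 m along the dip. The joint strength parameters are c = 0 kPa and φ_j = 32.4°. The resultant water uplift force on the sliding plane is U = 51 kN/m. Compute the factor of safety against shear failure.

FS = 0.46

Resolving the block weight along and normal to the plane and applying the Mohr–Coulomb strength on the joint:
N' = W cosα − U = 270·cos45.3° − 51 = 138.9 kN/m
Driving force T = W sinα = 270·sin45.3° = 191.9 kN/m
Resisting force R = c·L + N'·tanφ_j = 0·7.4 + 138.9·tan32.4° = 0.0 + 88.2 = 88.2 kN/m
FS = R / T = 88.2 / 191.9 = 0.459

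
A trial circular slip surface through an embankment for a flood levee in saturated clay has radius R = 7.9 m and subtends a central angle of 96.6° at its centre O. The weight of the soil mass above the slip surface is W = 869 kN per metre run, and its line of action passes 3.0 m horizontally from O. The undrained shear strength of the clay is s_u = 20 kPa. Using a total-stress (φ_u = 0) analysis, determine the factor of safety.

Taking moments about the centre O, the resisting moment is provided by the undrained shear strength acting along the arc:
Arc length L_a = R·θ = 7.9·(96.6°·π/180) = 7.9·1.6860 = 13.32 m
M_R = s_u·L_a·R = 20·13.32·7.9 = 2104.5 kN·m/m
M_D = W·d = 869·3.0 = 2607.0 kN·m/m
FS = M_R / M_D = 2104.5 / 2607.0 = 0.807

FS = 0.81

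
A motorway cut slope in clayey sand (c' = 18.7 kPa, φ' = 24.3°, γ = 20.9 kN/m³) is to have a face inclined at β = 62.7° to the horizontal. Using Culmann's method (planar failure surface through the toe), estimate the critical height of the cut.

Culmann's analysis gives the critical failure plane at α_cr = (β + φ')/2 = (62.7 + 24.3)/2 = 43.5°, and the critical height
H_c = (4c'/γ) · sinβ cosφ' / [1 − cos(β − φ')]
    = (4·18.7/20.9) · sin62.7°·cos24.3° / [1 − cos(38.4°)]
    = 3.579 · 0.8886·0.9114 / [1 − 0.7837]
    = 3.579 · 0.8099 / 0.2163
    = 13.40 m

H_c = 13.40 m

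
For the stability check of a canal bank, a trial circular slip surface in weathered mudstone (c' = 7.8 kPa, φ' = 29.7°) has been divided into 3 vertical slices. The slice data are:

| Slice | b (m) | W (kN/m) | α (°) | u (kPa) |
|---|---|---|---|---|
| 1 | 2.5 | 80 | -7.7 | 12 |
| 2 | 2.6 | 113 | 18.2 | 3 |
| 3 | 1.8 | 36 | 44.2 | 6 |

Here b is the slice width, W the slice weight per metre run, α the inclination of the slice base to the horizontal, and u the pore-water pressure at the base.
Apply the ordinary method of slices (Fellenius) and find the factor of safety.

FS = 3.04

Ordinary method of slices: FS = Σ[c'·Δl_i + (W_i cosα_i − u_i·Δl_i)·tanφ'] / Σ W_i sinα_i, with Δl_i = b_i / cosα_i.
Slice 1: Δl = 2.5/cos(-7.7°) = 2.523 m; N'_1 = 80·cos(-7.7°) − 12·2.523 = 49.0; c'Δl = 19.68; W sinα = -10.7
Slice 2: Δl = 2.6/cos18.2° = 2.737 m; N'_2 = 113·cos18.2° − 3·2.737 = 99.1; c'Δl = 21.35; W sinα = 35.3
Slice 3: Δl = 1.8/cos44.2° = 2.511 m; N'_3 = 36·cos44.2° − 6·2.511 = 10.7; c'Δl = 19.58; W sinα = 25.1
Σc'Δl = 60.6 kN/m; ΣN' = 158.9 kN/m; ΣW sinα = 49.7 kN/m
Resisting = 60.6 + 158.9·tan29.7° = 60.6 + 90.6 = 151.2 kN/m
FS = 151.2 / 49.7 = 3.045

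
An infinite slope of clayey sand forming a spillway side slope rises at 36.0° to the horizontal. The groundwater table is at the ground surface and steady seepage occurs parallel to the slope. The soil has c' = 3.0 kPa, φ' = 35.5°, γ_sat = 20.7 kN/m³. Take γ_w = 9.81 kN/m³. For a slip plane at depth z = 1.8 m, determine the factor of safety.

FS = 0.69

With seepage parallel to the slope and the water table at the surface, the effective normal stress on the slip plane uses the buoyant unit weight γ' = γ_sat − γ_w while the driving shear stress uses γ_sat:
FS = [c' + γ' z cos²β tanφ'] / [γ_sat z sinβ cosβ]
γ' = 20.7 − 9.81 = 10.89 kN/m³
Numerator = 3.0 + 10.89·1.8·cos²36.0°·tan35.5° = 3.0 + 10.89·1.8·0.6545·0.7133 = 12.151 kPa
Denominator = 20.7·1.8·sin36.0°·cos36.0° = 20.7·1.8·0.5878·0.8090 = 17.718 kPa
FS = 12.151 / 17.718 = 0.686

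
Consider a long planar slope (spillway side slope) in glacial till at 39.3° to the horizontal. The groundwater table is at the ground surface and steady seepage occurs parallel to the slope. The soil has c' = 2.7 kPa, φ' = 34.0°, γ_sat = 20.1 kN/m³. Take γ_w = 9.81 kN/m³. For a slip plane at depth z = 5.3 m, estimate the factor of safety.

With seepage parallel to the slope and the water table at the surface, the effective normal stress on the slip plane uses the buoyant unit weight γ' = γ_sat − γ_w while the driving shear stress uses γ_sat:
FS = [c' + γ' z cos²β tanφ'] / [γ_sat z sinβ cosβ]
γ' = 20.1 − 9.81 = 10.29 kN/m³
Numerator = 2.7 + 10.29·5.3·cos²39.3°·tan34.0° = 2.7 + 10.29·5.3·0.5988·0.6745 = 24.728 kPa
Denominator = 20.1·5.3·sin39.3°·cos39.3° = 20.1·5.3·0.6334·0.7738 = 52.214 kPa
FS = 24.728 / 52.214 = 0.474

FS = 0.47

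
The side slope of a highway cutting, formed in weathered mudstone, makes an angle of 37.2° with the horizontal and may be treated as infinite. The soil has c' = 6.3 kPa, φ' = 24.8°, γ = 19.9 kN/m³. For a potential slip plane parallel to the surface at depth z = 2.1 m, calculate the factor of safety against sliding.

FS = 0.92

For an infinite slope with a slip plane parallel to the surface (no pore pressure): FS = [c' + γz cos²β tanφ'] / [γz sinβ cosβ].
γz = 19.9·2.1 = 41.79 kN/m²
Numerator = 6.3 + 41.79·cos²37.2°·tan24.8° = 6.3 + 41.79·0.6345·0.4621 = 18.551 kPa
Denominator = 41.79·sin37.2°·cos37.2° = 41.79·0.6046·0.7965 = 20.125 kPa
FS = 18.551 / 20.125 = 0.922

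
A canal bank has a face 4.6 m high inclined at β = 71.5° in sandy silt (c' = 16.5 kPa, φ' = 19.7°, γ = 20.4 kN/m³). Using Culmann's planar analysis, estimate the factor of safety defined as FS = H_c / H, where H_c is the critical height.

H_c = (4c'/γ) · sinβ cosφ' / [1 − cos(β − φ')]
    = (4·16.5/20.4) · sin71.5°·cos19.7° / [1 − cos51.8°]
    = 3.235 · 0.8928 / 0.3816 = 7.57 m
FS = H_c / H = 7.57 / 4.6 = 1.646

FS = 1.65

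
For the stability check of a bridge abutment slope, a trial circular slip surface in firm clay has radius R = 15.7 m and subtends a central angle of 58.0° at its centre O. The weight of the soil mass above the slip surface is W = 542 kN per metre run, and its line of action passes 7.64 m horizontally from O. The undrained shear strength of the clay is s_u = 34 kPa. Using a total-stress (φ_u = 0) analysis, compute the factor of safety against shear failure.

Taking moments about the centre O, the resisting moment is provided by the undrained shear strength acting along the arc:
Arc length L_a = R·θ = 15.7·(58.0°·π/180) = 15.7·1.0123 = 15.89 m
M_R = s_u·L_a·R = 34·15.89·15.7 = 8483.7 kN·m/m
M_D = W·d = 542·7.64 = 4140.9 kN·m/m
FS = M_R / M_D = 8483.7 / 4140.9 = 2.049

FS = 2.05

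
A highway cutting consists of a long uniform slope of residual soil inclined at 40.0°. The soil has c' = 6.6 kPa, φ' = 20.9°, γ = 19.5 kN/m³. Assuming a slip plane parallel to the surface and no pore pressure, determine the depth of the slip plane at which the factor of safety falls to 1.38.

z = 0.74 m

Setting FS = 1.38 in FS = [c' + γz cos²β tanφ'] / [γz sinβ cosβ] and solving for z:
z = c' / [γ cosβ (FS·sinβ − cosβ·tanφ')]
  = 6.6 / [19.5·cos40.0°·(1.38·sin40.0° − cos40.0°·tan20.9°)]
  = 6.6 / [19.5·0.7660·(1.38·0.6428 − 0.7660·0.3819)]
  = 6.6 / 8.8809 = 0.743 m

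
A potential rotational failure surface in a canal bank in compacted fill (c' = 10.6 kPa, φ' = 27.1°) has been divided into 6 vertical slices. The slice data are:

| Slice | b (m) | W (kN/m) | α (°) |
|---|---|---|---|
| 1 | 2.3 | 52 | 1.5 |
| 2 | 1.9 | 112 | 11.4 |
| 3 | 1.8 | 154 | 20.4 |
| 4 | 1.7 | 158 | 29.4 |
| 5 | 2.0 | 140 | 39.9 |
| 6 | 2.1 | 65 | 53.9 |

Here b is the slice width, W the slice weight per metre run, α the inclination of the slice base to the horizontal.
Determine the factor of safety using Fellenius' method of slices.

Ordinary method of slices: FS = Σ[c'·Δl_i + (W_i cosα_i)·tanφ'] / Σ W_i sinα_i, with Δl_i = b_i / cosα_i.
Slice 1: Δl = 2.3/cos1.5° = 2.301 m; N'_1 = 52·cos1.5° = 52.0; c'Δl = 24.39; W sinα = 1.4
Slice 2: Δl = 1.9/cos11.4° = 1.938 m; N'_2 = 112·cos11.4° = 109.8; c'Δl = 20.55; W sinα = 22.1
Slice 3: Δl = 1.8/cos20.4° = 1.920 m; N'_3 = 154·cos20.4° = 144.3; c'Δl = 20.36; W sinα = 53.7
Slice 4: Δl = 1.7/cos29.4° = 1.951 m; N'_4 = 158·cos29.4° = 137.7; c'Δl = 20.68; W sinα = 77.6
Slice 5: Δl = 2.0/cos39.9° = 2.607 m; N'_5 = 140·cos39.9° = 107.4; c'Δl = 27.63; W sinα = 89.8
Slice 6: Δl = 2.1/cos53.9° = 3.564 m; N'_6 = 65·cos53.9° = 38.3; c'Δl = 37.78; W sinα = 52.5
Σc'Δl = 151.4 kN/m; ΣN' = 589.5 kN/m; ΣW sinα = 297.1 kN/m
Resisting = 151.4 + 589.5·tan27.1° = 151.4 + 301.6 = 453.0 kN/m
FS = 453.0 / 297.1 = 1.525

FS = 1.53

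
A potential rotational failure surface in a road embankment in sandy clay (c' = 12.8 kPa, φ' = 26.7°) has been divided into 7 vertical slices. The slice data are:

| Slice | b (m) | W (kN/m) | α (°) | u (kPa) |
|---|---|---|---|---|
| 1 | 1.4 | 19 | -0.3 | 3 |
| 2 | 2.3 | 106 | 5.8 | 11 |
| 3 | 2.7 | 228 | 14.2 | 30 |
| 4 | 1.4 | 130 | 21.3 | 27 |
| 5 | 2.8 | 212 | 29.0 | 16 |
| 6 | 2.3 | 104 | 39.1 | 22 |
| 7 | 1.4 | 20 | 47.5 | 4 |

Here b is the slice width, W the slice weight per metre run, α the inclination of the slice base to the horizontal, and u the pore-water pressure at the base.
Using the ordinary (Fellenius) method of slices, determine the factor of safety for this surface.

Ordinary method of slices: FS = Σ[c'·Δl_i + (W_i cosα_i − u_i·Δl_i)·tanφ'] / Σ W_i sinα_i, with Δl_i = b_i / cosα_i.
Slice 1: Δl = 1.4/cos(-0.3°) = 1.400 m; N'_1 = 19·cos(-0.3°) − 3·1.400 = 14.8; c'Δl = 17.92; W sinα = -0.1
Slice 2: Δl = 2.3/cos5.8° = 2.312 m; N'_2 = 106·cos5.8° − 11·2.312 = 80.0; c'Δl = 29.59; W sinα = 10.7
Slice 3: Δl = 2.7/cos14.2° = 2.785 m; N'_3 = 228·cos14.2° − 30·2.785 = 137.5; c'Δl = 35.65; W sinα = 55.9
Slice 4: Δl = 1.4/cos21.3° = 1.503 m; N'_4 = 130·cos21.3° − 27·1.503 = 80.5; c'Δl = 19.23; W sinα = 47.2
Slice 5: Δl = 2.8/cos29.0° = 3.201 m; N'_5 = 212·cos29.0° − 16·3.201 = 134.2; c'Δl = 40.98; W sinα = 102.8
Slice 6: Δl = 2.3/cos39.1° = 2.964 m; N'_6 = 104·cos39.1° − 22·2.964 = 15.5; c'Δl = 37.94; W sinα = 65.6
Slice 7: Δl = 1.4/cos47.5° = 2.072 m; N'_7 = 20·cos47.5° − 4·2.072 = 5.2; c'Δl = 26.52; W sinα = 14.7
Σc'Δl = 207.8 kN/m; ΣN' = 467.8 kN/m; ΣW sinα = 296.9 kN/m
Resisting = 207.8 + 467.8·tan26.7° = 207.8 + 235.3 = 443.1 kN/m
FS = 443.1 / 296.9 = 1.493

FS = 1.49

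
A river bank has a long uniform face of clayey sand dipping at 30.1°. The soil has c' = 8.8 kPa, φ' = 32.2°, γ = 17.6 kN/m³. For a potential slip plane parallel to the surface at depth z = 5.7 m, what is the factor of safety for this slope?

FS = 1.29

For an infinite slope with a slip plane parallel to the surface (no pore pressure): FS = [c' + γz cos²β tanφ'] / [γz sinβ cosβ].
γz = 17.6·5.7 = 100.32 kN/m²
Numerator = 8.8 + 100.32·cos²30.1°·tan32.2° = 8.8 + 100.32·0.7485·0.6297 = 56.086 kPa
Denominator = 100.32·sin30.1°·cos30.1° = 100.32·0.5015·0.8652 = 43.527 kPa
FS = 56.086 / 43.527 = 1.289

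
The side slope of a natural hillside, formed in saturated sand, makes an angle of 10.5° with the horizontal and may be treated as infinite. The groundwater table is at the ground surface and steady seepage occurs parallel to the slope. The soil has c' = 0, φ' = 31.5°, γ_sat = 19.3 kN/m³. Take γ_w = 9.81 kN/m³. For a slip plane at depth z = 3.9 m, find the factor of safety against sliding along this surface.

FS = 1.63

With seepage parallel to the slope and the water table at the surface, the effective normal stress on the slip plane uses the buoyant unit weight γ' = γ_sat − γ_w while the driving shear stress uses γ_sat:
FS = [c' + γ' z cos²β tanφ'] / [γ_sat z sinβ cosβ]
(For c' = 0 this reduces to FS = (γ'/γ_sat)·tanφ'/tanβ.)
γ' = 19.3 − 9.81 = 9.49 kN/m³
Numerator = 0.0 + 9.49·3.9·cos²10.5°·tan31.5° = 0.0 + 9.49·3.9·0.9668·0.6128 = 21.927 kPa
Denominator = 19.3·3.9·sin10.5°·cos10.5° = 19.3·3.9·0.1822·0.9833 = 13.487 kPa
FS = 21.927 / 13.487 = 1.626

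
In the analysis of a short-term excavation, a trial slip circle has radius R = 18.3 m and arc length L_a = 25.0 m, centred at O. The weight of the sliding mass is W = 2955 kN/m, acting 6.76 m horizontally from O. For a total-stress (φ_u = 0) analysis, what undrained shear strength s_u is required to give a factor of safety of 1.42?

FS = s_u·L_a·R / (W·d), so s_u = FS·W·d / (L_a·R).
s_u = 1.42·2955·6.76 / (25.00·18.3) = 28365.6 / 457.50 = 62.00 kPa

s_u = 62.0 kPa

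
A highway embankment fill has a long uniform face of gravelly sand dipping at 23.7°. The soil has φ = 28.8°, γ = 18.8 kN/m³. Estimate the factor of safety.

For a dry cohesionless infinite slope the factor of safety is FS = tanφ / tanβ.
FS = tan28.8° / tan23.7° = 0.5498 / 0.4390 = 1.252

FS = 1.25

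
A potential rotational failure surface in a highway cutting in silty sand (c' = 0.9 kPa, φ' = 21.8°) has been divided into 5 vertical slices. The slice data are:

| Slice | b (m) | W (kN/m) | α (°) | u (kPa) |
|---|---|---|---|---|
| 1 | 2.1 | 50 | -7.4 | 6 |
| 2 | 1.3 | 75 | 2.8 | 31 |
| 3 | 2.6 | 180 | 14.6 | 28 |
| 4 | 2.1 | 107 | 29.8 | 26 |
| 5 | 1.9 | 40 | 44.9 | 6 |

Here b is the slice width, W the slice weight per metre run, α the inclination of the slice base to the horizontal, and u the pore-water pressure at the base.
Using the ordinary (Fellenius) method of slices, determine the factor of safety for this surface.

FS = 0.77

Ordinary method of slices: FS = Σ[c'·Δl_i + (W_i cosα_i − u_i·Δl_i)·tanφ'] / Σ W_i sinα_i, with Δl_i = b_i / cosα_i.
Slice 1: Δl = 2.1/cos(-7.4°) = 2.118 m; N'_1 = 50·cos(-7.4°) − 6·2.118 = 36.9; c'Δl = 1.91; W sinα = -6.4
Slice 2: Δl = 1.3/cos2.8° = 1.302 m; N'_2 = 75·cos2.8° − 31·1.302 = 34.6; c'Δl = 1.17; W sinα = 3.7
Slice 3: Δl = 2.6/cos14.6° = 2.687 m; N'_3 = 180·cos14.6° − 28·2.687 = 99.0; c'Δl = 2.42; W sinα = 45.4
Slice 4: Δl = 2.1/cos29.8° = 2.420 m; N'_4 = 107·cos29.8° − 26·2.420 = 29.9; c'Δl = 2.18; W sinα = 53.2
Slice 5: Δl = 1.9/cos44.9° = 2.682 m; N'_5 = 40·cos44.9° − 6·2.682 = 12.2; c'Δl = 2.41; W sinα = 28.2
Σc'Δl = 10.1 kN/m; ΣN' = 212.6 kN/m; ΣW sinα = 124.0 kN/m
Resisting = 10.1 + 212.6·tan21.8° = 10.1 + 85.0 = 95.1 kN/m
FS = 95.1 / 124.0 = 0.767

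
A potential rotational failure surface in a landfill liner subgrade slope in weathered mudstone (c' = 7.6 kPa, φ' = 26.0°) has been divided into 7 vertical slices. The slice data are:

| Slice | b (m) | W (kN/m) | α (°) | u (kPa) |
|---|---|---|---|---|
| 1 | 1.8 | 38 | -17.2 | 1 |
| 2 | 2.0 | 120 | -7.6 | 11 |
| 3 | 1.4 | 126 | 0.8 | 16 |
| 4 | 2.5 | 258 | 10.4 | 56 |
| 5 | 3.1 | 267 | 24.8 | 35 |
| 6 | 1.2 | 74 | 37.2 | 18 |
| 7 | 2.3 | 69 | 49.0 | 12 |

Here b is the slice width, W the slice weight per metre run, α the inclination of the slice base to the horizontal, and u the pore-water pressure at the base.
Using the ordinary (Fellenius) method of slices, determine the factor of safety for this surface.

Ordinary method of slices: FS = Σ[c'·Δl_i + (W_i cosα_i − u_i·Δl_i)·tanφ'] / Σ W_i sinα_i, with Δl_i = b_i / cosα_i.
Slice 1: Δl = 1.8/cos(-17.2°) = 1.884 m; N'_1 = 38·cos(-17.2°) − 1·1.884 = 34.4; c'Δl = 14.32; W sinα = -11.2
Slice 2: Δl = 2.0/cos(-7.6°) = 2.018 m; N'_2 = 120·cos(-7.6°) − 11·2.018 = 96.8; c'Δl = 15.33; W sinα = -15.9
Slice 3: Δl = 1.4/cos0.8° = 1.400 m; N'_3 = 126·cos0.8° − 16·1.400 = 103.6; c'Δl = 10.64; W sinα = 1.8
Slice 4: Δl = 2.5/cos10.4° = 2.542 m; N'_4 = 258·cos10.4° − 56·2.542 = 111.4; c'Δl = 19.32; W sinα = 46.6
Slice 5: Δl = 3.1/cos24.8° = 3.415 m; N'_5 = 267·cos24.8° − 35·3.415 = 122.9; c'Δl = 25.95; W sinα = 112.0
Slice 6: Δl = 1.2/cos37.2° = 1.507 m; N'_6 = 74·cos37.2° − 18·1.507 = 31.8; c'Δl = 11.45; W sinα = 44.7
Slice 7: Δl = 2.3/cos49.0° = 3.506 m; N'_7 = 69·cos49.0° − 12·3.506 = 3.2; c'Δl = 26.64; W sinα = 52.1
Σc'Δl = 123.7 kN/m; ΣN' = 504.1 kN/m; ΣW sinα = 230.0 kN/m
Resisting = 123.7 + 504.1·tan26.0° = 123.7 + 245.8 = 369.5 kN/m
FS = 369.5 / 230.0 = 1.606

FS = 1.61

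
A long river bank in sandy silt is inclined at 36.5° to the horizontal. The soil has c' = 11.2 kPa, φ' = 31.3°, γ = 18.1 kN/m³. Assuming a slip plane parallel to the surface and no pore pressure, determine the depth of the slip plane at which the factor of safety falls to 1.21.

Setting FS = 1.21 in FS = [c' + γz cos²β tanφ'] / [γz sinβ cosβ] and solving for z:
z = c' / [γ cosβ (FS·sinβ − cosβ·tanφ')]
  = 11.2 / [18.1·cos36.5°·(1.21·sin36.5° − cos36.5°·tan31.3°)]
  = 11.2 / [18.1·0.8039·(1.21·0.5948 − 0.8039·0.6080)]
  = 11.2 / 3.3608 = 3.333 m

z = 3.33 m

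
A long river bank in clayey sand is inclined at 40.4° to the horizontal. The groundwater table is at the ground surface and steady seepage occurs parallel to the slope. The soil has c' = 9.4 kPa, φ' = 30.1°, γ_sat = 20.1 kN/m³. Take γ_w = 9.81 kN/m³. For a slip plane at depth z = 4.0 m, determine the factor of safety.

With seepage parallel to the slope and the water table at the surface, the effective normal stress on the slip plane uses the buoyant unit weight γ' = γ_sat − γ_w while the driving shear stress uses γ_sat:
FS = [c' + γ' z cos²β tanφ'] / [γ_sat z sinβ cosβ]
γ' = 20.1 − 9.81 = 10.29 kN/m³
Numerator = 9.4 + 10.29·4.0·cos²40.4°·tan30.1° = 9.4 + 10.29·4.0·0.5799·0.5797 = 23.237 kPa
Denominator = 20.1·4.0·sin40.4°·cos40.4° = 20.1·4.0·0.6481·0.7615 = 39.683 kPa
FS = 23.237 / 39.683 = 0.586

FS = 0.59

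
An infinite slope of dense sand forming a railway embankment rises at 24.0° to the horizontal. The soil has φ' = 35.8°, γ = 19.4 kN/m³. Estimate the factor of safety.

For a dry cohesionless infinite slope the factor of safety is FS = tanφ' / tanβ.
FS = tan35.8° / tan24.0° = 0.7212 / 0.4452 = 1.620

FS = 1.62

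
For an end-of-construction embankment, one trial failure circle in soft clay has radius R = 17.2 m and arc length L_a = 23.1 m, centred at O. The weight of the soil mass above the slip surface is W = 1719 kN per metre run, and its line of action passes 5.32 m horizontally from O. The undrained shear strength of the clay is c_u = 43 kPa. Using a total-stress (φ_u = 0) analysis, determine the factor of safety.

FS = 1.87

Taking moments about the centre O, the resisting moment is provided by the undrained shear strength acting along the arc:
M_R = c_u·L_a·R = 43·23.10·17.2 = 17084.8 kN·m/m
M_D = W·d = 1719·5.32 = 9145.1 kN·m/m
FS = M_R / M_D = 17084.8 / 9145.1 = 1.868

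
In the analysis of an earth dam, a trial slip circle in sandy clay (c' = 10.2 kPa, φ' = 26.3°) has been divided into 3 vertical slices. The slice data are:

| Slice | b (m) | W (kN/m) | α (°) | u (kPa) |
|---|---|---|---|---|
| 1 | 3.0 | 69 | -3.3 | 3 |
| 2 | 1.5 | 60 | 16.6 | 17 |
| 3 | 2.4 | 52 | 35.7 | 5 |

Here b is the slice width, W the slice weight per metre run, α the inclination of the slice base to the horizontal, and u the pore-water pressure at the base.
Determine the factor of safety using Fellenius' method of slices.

FS = 3.11

Ordinary method of slices: FS = Σ[c'·Δl_i + (W_i cosα_i − u_i·Δl_i)·tanφ'] / Σ W_i sinα_i, with Δl_i = b_i / cosα_i.
Slice 1: Δl = 3.0/cos(-3.3°) = 3.005 m; N'_1 = 69·cos(-3.3°) − 3·3.005 = 59.9; c'Δl = 30.65; W sinα = -4.0
Slice 2: Δl = 1.5/cos16.6° = 1.565 m; N'_2 = 60·cos16.6° − 17·1.565 = 30.9; c'Δl = 15.97; W sinα = 17.1
Slice 3: Δl = 2.4/cos35.7° = 2.955 m; N'_3 = 52·cos35.7° − 5·2.955 = 27.5; c'Δl = 30.14; W sinα = 30.3
Σc'Δl = 76.8 kN/m; ΣN' = 118.2 kN/m; ΣW sinα = 43.5 kN/m
Resisting = 76.8 + 118.2·tan26.3° = 76.8 + 58.4 = 135.2 kN/m
FS = 135.2 / 43.5 = 3.107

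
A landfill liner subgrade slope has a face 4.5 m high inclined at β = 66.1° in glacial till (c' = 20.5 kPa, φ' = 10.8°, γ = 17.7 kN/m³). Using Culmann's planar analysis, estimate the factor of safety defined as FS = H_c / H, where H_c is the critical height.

FS = 2.15

H_c = (4c'/γ) · sinβ cosφ' / [1 − cos(β − φ')]
    = (4·20.5/17.7) · sin66.1°·cos10.8° / [1 − cos55.3°]
    = 4.633 · 0.8981 / 0.4307 = 9.66 m
FS = H_c / H = 9.66 / 4.5 = 2.147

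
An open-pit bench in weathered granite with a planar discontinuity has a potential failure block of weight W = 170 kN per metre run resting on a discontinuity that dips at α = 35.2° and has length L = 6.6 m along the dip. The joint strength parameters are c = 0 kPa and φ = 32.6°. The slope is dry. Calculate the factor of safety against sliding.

FS = 0.91

Resolving the block weight along and normal to the plane and applying the Mohr–Coulomb strength on the joint:
N' = W cosα = 170·cos35.2° = 138.9 kN/m
Driving force T = W sinα = 170·sin35.2° = 98.0 kN/m
Resisting force R = c·L + N'·tanφ = 0·6.6 + 138.9·tan32.6° = 0.0 + 88.8 = 88.8 kN/m
FS = R / T = 88.8 / 98.0 = 0.907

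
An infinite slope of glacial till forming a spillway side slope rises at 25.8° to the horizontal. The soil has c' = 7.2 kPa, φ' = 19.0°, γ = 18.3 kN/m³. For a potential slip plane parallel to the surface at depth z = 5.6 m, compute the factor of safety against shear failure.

For an infinite slope with a slip plane parallel to the surface (no pore pressure): FS = [c' + γz cos²β tanφ'] / [γz sinβ cosβ].
γz = 18.3·5.6 = 102.48 kN/m²
Numerator = 7.2 + 102.48·cos²25.8°·tan19.0° = 7.2 + 102.48·0.8106·0.3443 = 35.802 kPa
Denominator = 102.48·sin25.8°·cos25.8° = 102.48·0.4352·0.9003 = 40.156 kPa
FS = 35.802 / 40.156 = 0.892

FS = 0.89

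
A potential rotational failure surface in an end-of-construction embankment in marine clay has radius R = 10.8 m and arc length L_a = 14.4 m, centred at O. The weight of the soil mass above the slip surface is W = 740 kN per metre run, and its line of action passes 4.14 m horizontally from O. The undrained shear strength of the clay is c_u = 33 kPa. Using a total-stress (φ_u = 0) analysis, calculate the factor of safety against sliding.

FS = 1.68

Taking moments about the centre O, the resisting moment is provided by the undrained shear strength acting along the arc:
M_R = c_u·L_a·R = 33·14.40·10.8 = 5132.2 kN·m/m
M_D = W·d = 740·4.14 = 3063.6 kN·m/m
FS = M_R / M_D = 5132.2 / 3063.6 = 1.675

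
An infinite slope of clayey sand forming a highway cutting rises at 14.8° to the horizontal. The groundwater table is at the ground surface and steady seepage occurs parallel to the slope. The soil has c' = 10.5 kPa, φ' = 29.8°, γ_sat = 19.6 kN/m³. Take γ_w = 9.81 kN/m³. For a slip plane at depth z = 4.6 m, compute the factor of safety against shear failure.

FS = 1.55

With seepage parallel to the slope and the water table at the surface, the effective normal stress on the slip plane uses the buoyant unit weight γ' = γ_sat − γ_w while the driving shear stress uses γ_sat:
FS = [c' + γ' z cos²β tanφ'] / [γ_sat z sinβ cosβ]
γ' = 19.6 − 9.81 = 9.79 kN/m³
Numerator = 10.5 + 9.79·4.6·cos²14.8°·tan29.8° = 10.5 + 9.79·4.6·0.9347·0.5727 = 34.608 kPa
Denominator = 19.6·4.6·sin14.8°·cos14.8° = 19.6·4.6·0.2554·0.9668 = 22.267 kPa
FS = 34.608 / 22.267 = 1.554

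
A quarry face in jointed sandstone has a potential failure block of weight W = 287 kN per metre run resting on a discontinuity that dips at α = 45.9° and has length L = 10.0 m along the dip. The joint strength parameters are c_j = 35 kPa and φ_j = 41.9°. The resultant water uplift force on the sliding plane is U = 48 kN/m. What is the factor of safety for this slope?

FS = 2.36

Resolving the block weight along and normal to the plane and applying the Mohr–Coulomb strength on the joint:
N' = W cosα − U = 287·cos45.9° − 48 = 151.7 kN/m
Driving force T = W sinα = 287·sin45.9° = 206.1 kN/m
Resisting force R = c_j·L + N'·tanφ_j = 35·10.0 + 151.7·tan41.9° = 350.0 + 136.1 = 486.1 kN/m
FS = R / T = 486.1 / 206.1 = 2.359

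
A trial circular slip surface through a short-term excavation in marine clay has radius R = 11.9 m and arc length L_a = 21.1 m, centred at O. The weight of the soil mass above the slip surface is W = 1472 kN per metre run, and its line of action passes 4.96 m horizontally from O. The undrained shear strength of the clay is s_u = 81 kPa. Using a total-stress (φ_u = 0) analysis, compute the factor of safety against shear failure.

FS = 2.79

Taking moments about the centre O, the resisting moment is provided by the undrained shear strength acting along the arc:
M_R = s_u·L_a·R = 81·21.10·11.9 = 20338.3 kN·m/m
M_D = W·d = 1472·4.96 = 7301.1 kN·m/m
FS = M_R / M_D = 20338.3 / 7301.1 = 2.786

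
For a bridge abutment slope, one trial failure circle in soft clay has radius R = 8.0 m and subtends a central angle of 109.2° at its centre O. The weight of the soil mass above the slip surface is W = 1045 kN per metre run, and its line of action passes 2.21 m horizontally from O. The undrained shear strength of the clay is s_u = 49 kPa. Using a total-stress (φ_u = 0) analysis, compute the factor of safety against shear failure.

FS = 2.59

Taking moments about the centre O, the resisting moment is provided by the undrained shear strength acting along the arc:
Arc length L_a = R·θ = 8.0·(109.2°·π/180) = 8.0·1.9059 = 15.25 m
M_R = s_u·L_a·R = 49·15.25·8.0 = 5976.9 kN·m/m
M_D = W·d = 1045·2.21 = 2309.4 kN·m/m
FS = M_R / M_D = 5976.9 / 2309.4 = 2.588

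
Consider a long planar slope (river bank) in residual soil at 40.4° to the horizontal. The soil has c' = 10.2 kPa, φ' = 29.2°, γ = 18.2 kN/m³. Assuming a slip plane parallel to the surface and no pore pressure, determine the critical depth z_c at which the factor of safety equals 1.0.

z_c = 3.31 m

Setting FS = 1.00 in FS = [c' + γz cos²β tanφ'] / [γz sinβ cosβ] and solving for z:
z = c' / [γ cosβ (FS·sinβ − cosβ·tanφ')]
  = 10.2 / [18.2·cos40.4°·(1.00·sin40.4° − cos40.4°·tan29.2°)]
  = 10.2 / [18.2·0.7615·(1.00·0.6481 − 0.7615·0.5589)]
  = 10.2 / 3.0840 = 3.307 m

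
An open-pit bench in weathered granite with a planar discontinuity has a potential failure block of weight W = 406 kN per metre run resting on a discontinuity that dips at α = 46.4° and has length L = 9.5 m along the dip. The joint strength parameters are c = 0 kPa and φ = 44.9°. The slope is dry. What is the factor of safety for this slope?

Resolving the block weight along and normal to the plane and applying the Mohr–Coulomb strength on the joint:
N' = W cosα = 406·cos46.4° = 280.0 kN/m
Driving force T = W sinα = 406·sin46.4° = 294.0 kN/m
Resisting force R = c·L + N'·tanφ = 0·9.5 + 280.0·tan44.9° = 0.0 + 279.0 = 279.0 kN/m
FS = R / T = 279.0 / 294.0 = 0.949

FS = 0.95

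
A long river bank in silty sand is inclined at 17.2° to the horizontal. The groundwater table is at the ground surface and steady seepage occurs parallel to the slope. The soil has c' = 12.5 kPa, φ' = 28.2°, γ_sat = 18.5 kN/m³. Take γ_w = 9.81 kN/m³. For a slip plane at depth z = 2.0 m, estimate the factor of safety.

With seepage parallel to the slope and the water table at the surface, the effective normal stress on the slip plane uses the buoyant unit weight γ' = γ_sat − γ_w while the driving shear stress uses γ_sat:
FS = [c' + γ' z cos²β tanφ'] / [γ_sat z sinβ cosβ]
γ' = 18.5 − 9.81 = 8.69 kN/m³
Numerator = 12.5 + 8.69·2.0·cos²17.2°·tan28.2° = 12.5 + 8.69·2.0·0.9126·0.5362 = 21.004 kPa
Denominator = 18.5·2.0·sin17.2°·cos17.2° = 18.5·2.0·0.2957·0.9553 = 10.452 kPa
FS = 21.004 / 10.452 = 2.010

FS = 2.01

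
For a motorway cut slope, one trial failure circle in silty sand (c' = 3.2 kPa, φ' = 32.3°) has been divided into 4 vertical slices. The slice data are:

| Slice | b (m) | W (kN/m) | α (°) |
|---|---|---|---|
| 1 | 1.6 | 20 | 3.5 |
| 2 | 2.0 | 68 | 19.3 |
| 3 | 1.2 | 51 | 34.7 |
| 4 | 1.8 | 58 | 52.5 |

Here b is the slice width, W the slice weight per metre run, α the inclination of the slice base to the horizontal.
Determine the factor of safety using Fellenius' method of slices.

Ordinary method of slices: FS = Σ[c'·Δl_i + (W_i cosα_i)·tanφ'] / Σ W_i sinα_i, with Δl_i = b_i / cosα_i.
Slice 1: Δl = 1.6/cos3.5° = 1.603 m; N'_1 = 20·cos3.5° = 20.0; c'Δl = 5.13; W sinα = 1.2
Slice 2: Δl = 2.0/cos19.3° = 2.119 m; N'_2 = 68·cos19.3° = 64.2; c'Δl = 6.78; W sinα = 22.5
Slice 3: Δl = 1.2/cos34.7° = 1.460 m; N'_3 = 51·cos34.7° = 41.9; c'Δl = 4.67; W sinα = 29.0
Slice 4: Δl = 1.8/cos52.5° = 2.957 m; N'_4 = 58·cos52.5° = 35.3; c'Δl = 9.46; W sinα = 46.0
Σc'Δl = 26.0 kN/m; ΣN' = 161.4 kN/m; ΣW sinα = 98.7 kN/m
Resisting = 26.0 + 161.4·tan32.3° = 26.0 + 102.0 = 128.1 kN/m
FS = 128.1 / 98.7 = 1.297

FS = 1.30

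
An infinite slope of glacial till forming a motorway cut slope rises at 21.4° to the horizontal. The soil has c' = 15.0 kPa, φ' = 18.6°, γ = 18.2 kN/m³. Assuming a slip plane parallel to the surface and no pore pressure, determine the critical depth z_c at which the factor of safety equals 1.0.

Setting FS = 1.00 in FS = [c' + γz cos²β tanφ'] / [γz sinβ cosβ] and solving for z:
z = c' / [γ cosβ (FS·sinβ − cosβ·tanφ')]
  = 15.0 / [18.2·cos21.4°·(1.00·sin21.4° − cos21.4°·tan18.6°)]
  = 15.0 / [18.2·0.9311·(1.00·0.3649 − 0.9311·0.3365)]
  = 15.0 / 0.8734 = 17.174 m

z_c = 17.17 m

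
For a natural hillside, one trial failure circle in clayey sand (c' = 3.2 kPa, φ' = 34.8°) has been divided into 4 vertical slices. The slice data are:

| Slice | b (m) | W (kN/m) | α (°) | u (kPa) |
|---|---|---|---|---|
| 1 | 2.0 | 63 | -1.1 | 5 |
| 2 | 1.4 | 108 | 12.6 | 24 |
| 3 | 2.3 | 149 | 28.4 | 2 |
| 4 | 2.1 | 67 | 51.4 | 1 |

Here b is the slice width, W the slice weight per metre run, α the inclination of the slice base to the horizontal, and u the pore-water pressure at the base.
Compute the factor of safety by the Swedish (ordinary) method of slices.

FS = 1.58

Ordinary method of slices: FS = Σ[c'·Δl_i + (W_i cosα_i − u_i·Δl_i)·tanφ'] / Σ W_i sinα_i, with Δl_i = b_i / cosα_i.
Slice 1: Δl = 2.0/cos(-1.1°) = 2.000 m; N'_1 = 63·cos(-1.1°) − 5·2.000 = 53.0; c'Δl = 6.40; W sinα = -1.2
Slice 2: Δl = 1.4/cos12.6° = 1.435 m; N'_2 = 108·cos12.6° − 24·1.435 = 71.0; c'Δl = 4.59; W sinα = 23.6
Slice 3: Δl = 2.3/cos28.4° = 2.615 m; N'_3 = 149·cos28.4° − 2·2.615 = 125.8; c'Δl = 8.37; W sinα = 70.9
Slice 4: Δl = 2.1/cos51.4° = 3.366 m; N'_4 = 67·cos51.4° − 1·3.366 = 38.4; c'Δl = 10.77; W sinα = 52.4
Σc'Δl = 30.1 kN/m; ΣN' = 288.2 kN/m; ΣW sinα = 145.6 kN/m
Resisting = 30.1 + 288.2·tan34.8° = 30.1 + 200.3 = 230.5 kN/m
FS = 230.5 / 145.6 = 1.583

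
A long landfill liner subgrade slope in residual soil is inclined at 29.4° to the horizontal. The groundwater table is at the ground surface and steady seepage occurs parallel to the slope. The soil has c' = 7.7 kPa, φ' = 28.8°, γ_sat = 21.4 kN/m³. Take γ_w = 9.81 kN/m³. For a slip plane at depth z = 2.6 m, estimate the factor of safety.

FS = 0.85

With seepage parallel to the slope and the water table at the surface, the effective normal stress on the slip plane uses the buoyant unit weight γ' = γ_sat − γ_w while the driving shear stress uses γ_sat:
FS = [c' + γ' z cos²β tanφ'] / [γ_sat z sinβ cosβ]
γ' = 21.4 − 9.81 = 11.59 kN/m³
Numerator = 7.7 + 11.59·2.6·cos²29.4°·tan28.8° = 7.7 + 11.59·2.6·0.7590·0.5498 = 20.274 kPa
Denominator = 21.4·2.6·sin29.4°·cos29.4° = 21.4·2.6·0.4909·0.8712 = 23.796 kPa
FS = 20.274 / 23.796 = 0.852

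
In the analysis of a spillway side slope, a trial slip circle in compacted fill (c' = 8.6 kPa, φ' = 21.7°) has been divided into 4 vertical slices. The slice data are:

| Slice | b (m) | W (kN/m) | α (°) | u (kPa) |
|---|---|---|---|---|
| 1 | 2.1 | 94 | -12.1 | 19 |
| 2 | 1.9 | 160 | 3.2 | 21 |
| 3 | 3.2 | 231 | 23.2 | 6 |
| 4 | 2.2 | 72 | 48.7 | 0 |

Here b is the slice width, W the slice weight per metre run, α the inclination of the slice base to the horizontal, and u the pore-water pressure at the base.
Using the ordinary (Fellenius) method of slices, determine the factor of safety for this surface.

FS = 1.91

Ordinary method of slices: FS = Σ[c'·Δl_i + (W_i cosα_i − u_i·Δl_i)·tanφ'] / Σ W_i sinα_i, with Δl_i = b_i / cosα_i.
Slice 1: Δl = 2.1/cos(-12.1°) = 2.148 m; N'_1 = 94·cos(-12.1°) − 19·2.148 = 51.1; c'Δl = 18.47; W sinα = -19.7
Slice 2: Δl = 1.9/cos3.2° = 1.903 m; N'_2 = 160·cos3.2° − 21·1.903 = 119.8; c'Δl = 16.37; W sinα = 8.9
Slice 3: Δl = 3.2/cos23.2° = 3.482 m; N'_3 = 231·cos23.2° − 6·3.482 = 191.4; c'Δl = 29.94; W sinα = 91.0
Slice 4: Δl = 2.2/cos48.7° = 3.333 m; N'_4 = 72·cos48.7° − 0·3.333 = 47.5; c'Δl = 28.67; W sinα = 54.1
Σc'Δl = 93.4 kN/m; ΣN' = 409.8 kN/m; ΣW sinα = 134.3 kN/m
Resisting = 93.4 + 409.8·tan21.7° = 93.4 + 163.1 = 256.5 kN/m
FS = 256.5 / 134.3 = 1.910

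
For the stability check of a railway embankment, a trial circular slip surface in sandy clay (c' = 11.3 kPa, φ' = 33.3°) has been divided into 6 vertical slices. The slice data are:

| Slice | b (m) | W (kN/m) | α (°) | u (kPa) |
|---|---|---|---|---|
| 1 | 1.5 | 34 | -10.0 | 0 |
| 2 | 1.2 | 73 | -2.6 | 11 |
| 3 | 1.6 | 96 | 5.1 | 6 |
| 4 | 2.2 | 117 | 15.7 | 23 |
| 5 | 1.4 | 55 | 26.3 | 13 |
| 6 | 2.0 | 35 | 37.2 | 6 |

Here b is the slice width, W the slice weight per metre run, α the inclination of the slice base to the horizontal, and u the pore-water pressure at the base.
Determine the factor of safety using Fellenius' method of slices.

Ordinary method of slices: FS = Σ[c'·Δl_i + (W_i cosα_i − u_i·Δl_i)·tanφ'] / Σ W_i sinα_i, with Δl_i = b_i / cosα_i.
Slice 1: Δl = 1.5/cos(-10.0°) = 1.523 m; N'_1 = 34·cos(-10.0°) − 0·1.523 = 33.5; c'Δl = 17.21; W sinα = -5.9
Slice 2: Δl = 1.2/cos(-2.6°) = 1.201 m; N'_2 = 73·cos(-2.6°) − 11·1.201 = 59.7; c'Δl = 13.57; W sinα = -3.3
Slice 3: Δl = 1.6/cos5.1° = 1.606 m; N'_3 = 96·cos5.1° − 6·1.606 = 86.0; c'Δl = 18.15; W sinα = 8.5
Slice 4: Δl = 2.2/cos15.7° = 2.285 m; N'_4 = 117·cos15.7° − 23·2.285 = 60.1; c'Δl = 25.82; W sinα = 31.7
Slice 5: Δl = 1.4/cos26.3° = 1.562 m; N'_5 = 55·cos26.3° − 13·1.562 = 29.0; c'Δl = 17.65; W sinα = 24.4
Slice 6: Δl = 2.0/cos37.2° = 2.511 m; N'_6 = 35·cos37.2° − 6·2.511 = 12.8; c'Δl = 28.37; W sinα = 21.2
Σc'Δl = 120.8 kN/m; ΣN' = 281.1 kN/m; ΣW sinα = 76.5 kN/m
Resisting = 120.8 + 281.1·tan33.3° = 120.8 + 184.6 = 305.4 kN/m
FS = 305.4 / 76.5 = 3.992

FS = 3.99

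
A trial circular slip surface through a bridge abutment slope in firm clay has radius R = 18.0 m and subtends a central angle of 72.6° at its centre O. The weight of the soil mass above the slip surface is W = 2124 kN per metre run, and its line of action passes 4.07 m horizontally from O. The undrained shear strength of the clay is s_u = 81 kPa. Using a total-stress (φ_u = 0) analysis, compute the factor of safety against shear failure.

FS = 3.85

Taking moments about the centre O, the resisting moment is provided by the undrained shear strength acting along the arc:
Arc length L_a = R·θ = 18.0·(72.6°·π/180) = 18.0·1.2671 = 22.81 m
M_R = s_u·L_a·R = 81·22.81·18.0 = 33254.0 kN·m/m
M_D = W·d = 2124·4.07 = 8644.7 kN·m/m
FS = M_R / M_D = 33254.0 / 8644.7 = 3.847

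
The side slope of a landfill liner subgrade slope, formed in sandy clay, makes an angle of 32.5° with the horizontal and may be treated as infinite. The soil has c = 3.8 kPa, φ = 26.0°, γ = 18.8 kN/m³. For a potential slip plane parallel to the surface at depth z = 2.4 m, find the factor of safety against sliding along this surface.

FS = 0.95

For an infinite slope with a slip plane parallel to the surface (no pore pressure): FS = [c + γz cos²β tanφ] / [γz sinβ cosβ].
γz = 18.8·2.4 = 45.12 kN/m²
Numerator = 3.8 + 45.12·cos²32.5°·tan26.0° = 3.8 + 45.12·0.7113·0.4877 = 19.453 kPa
Denominator = 45.12·sin32.5°·cos32.5° = 45.12·0.5373·0.8434 = 20.446 kPa
FS = 19.453 / 20.446 = 0.951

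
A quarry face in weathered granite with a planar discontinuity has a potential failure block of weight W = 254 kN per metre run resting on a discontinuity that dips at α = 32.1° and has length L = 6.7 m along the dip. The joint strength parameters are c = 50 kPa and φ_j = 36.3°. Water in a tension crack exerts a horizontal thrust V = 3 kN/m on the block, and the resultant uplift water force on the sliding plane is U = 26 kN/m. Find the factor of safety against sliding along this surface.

FS = 3.44

Resolving the block weight along and normal to the plane and applying the Mohr–Coulomb strength on the joint:
N' = W cosα − U − V sinα = 254·cos32.1° − 26 − 3·sin32.1° = 187.6 kN/m
Driving force T = W sinα + V cosα = 254·sin32.1° + 3·cos32.1° = 137.5 kN/m
Resisting force R = c·L + N'·tanφ_j = 50·6.7 + 187.6·tan36.3° = 335.0 + 137.8 = 472.8 kN/m
FS = R / T = 472.8 / 137.5 = 3.438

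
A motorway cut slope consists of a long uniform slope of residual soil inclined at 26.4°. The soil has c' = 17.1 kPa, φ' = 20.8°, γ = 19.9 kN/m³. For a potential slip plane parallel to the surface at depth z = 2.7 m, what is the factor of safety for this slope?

For an infinite slope with a slip plane parallel to the surface (no pore pressure): FS = [c' + γz cos²β tanφ'] / [γz sinβ cosβ].
γz = 19.9·2.7 = 53.73 kN/m²
Numerator = 17.1 + 53.73·cos²26.4°·tan20.8° = 17.1 + 53.73·0.8023·0.3799 = 33.475 kPa
Denominator = 53.73·sin26.4°·cos26.4° = 53.73·0.4446·0.8957 = 21.399 kPa
FS = 33.475 / 21.399 = 1.564

FS = 1.56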